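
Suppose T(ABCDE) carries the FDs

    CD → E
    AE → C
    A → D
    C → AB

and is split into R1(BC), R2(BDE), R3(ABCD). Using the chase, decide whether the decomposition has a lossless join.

Chase test. Columns are ABCDE; row i has aⱼ where attribute j ∈ Ri, else bᵢⱼ.
Initial tableau (one row per fragment):
  row 1: b11 a2 a3 b14 b15
  row 2: b21 a2 b23 a4 a5
  row 3: a1 a2 a3 a4 b35
Rows 1 and 3 agree on C; apply C→AB and equate their AB entries.
Rows 1 and 3 agree on A; apply A→D and equate their D entries.
Rows 1 and 3 agree on CD; apply CD→E and equate their E entries.
No row becomes fully distinguished — the join is lossy.

No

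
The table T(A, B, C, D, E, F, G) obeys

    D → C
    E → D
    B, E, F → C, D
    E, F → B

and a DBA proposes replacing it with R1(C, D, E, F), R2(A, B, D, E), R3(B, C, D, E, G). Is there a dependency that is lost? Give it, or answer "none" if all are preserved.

E, F → B

Check E, F → B: no single fragment contains all of {B, E, F}, and the restricted closure of {E, F} across the fragments never reaches {B}.
D → C is preserved.
E → D is preserved.
B, E, F → C, D is preserved.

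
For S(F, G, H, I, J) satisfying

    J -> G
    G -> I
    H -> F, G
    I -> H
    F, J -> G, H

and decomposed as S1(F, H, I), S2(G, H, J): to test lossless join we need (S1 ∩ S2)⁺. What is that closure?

F, G, H, I

S1 ∩ S2 = {H}.
H → F, G applies, adding F, G
G → I applies, adding I
Closure: {F, G, H, I}.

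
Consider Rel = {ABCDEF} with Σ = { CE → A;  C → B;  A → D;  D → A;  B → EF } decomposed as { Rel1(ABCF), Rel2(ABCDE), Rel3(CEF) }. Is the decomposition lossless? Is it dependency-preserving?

lossless and dependency-preserving

Lossless test (chase): Rows 2 and 3 agree on CE; apply CE→A and equate their A entries. Rows 1 and 3 agree on C; apply C→B and equate their B entries. Rows 1 and 2 agree on A; apply A→D and equate their D entries. Rows 1 and 3 agree on A; apply A→D and equate their D entries. Rows 1 and 2 agree on B; apply B→EF and equate their EF entries. Row 1 is now all distinguished symbols — the join is lossless.
Dependency preservation: B → EF is not contained in any single fragment, but the restricted closure of its left-hand side across the fragments still reaches the right-hand side; the remaining FDs each lie inside some fragment. All dependencies are preserved.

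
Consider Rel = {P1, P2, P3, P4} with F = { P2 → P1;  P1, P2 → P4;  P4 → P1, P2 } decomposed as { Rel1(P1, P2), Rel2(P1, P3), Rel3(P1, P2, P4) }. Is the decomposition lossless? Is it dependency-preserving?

Lossless test (chase): Rows 1 and 3 agree on P1, P2; apply P1, P2→P4 and equate their P4 entries. No row becomes fully distinguished — the join is lossy.
Dependency preservation: every FD's attributes lie within a single fragment, so each can be enforced locally — preserved.

lossy but dependency-preserving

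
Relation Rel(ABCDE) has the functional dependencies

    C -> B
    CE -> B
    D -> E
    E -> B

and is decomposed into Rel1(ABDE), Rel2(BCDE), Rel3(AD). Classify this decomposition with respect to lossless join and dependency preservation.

Lossless test (chase): Rows 1 and 3 agree on D; apply D→E and equate their E entries. Rows 1 and 3 agree on E; apply E→B and equate their B entries. No row becomes fully distinguished — the join is lossy.
Dependency preservation: every FD's attributes lie within a single fragment, so each can be enforced locally — preserved.

lossy but dependency-preserving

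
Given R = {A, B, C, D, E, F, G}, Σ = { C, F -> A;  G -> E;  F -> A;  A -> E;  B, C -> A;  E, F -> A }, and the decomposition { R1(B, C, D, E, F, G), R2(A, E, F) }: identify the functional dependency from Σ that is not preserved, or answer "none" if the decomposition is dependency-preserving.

B, C -> A

Check B, C → A: no single fragment contains all of {A, B, C}, and the restricted closure of {B, C} across the fragments never reaches {A}.
C, F → A is preserved.
G → E is preserved.
F → A is preserved.
A → E is preserved.
E, F → A is preserved.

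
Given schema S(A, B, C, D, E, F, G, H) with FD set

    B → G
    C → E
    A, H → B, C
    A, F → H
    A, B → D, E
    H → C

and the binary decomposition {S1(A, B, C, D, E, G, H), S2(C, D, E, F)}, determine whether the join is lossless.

No

Common attributes: S1 ∩ S2 = {C, D, E}.
No dependency enlarges {C, D, E}, so (C, D, E)⁺ = {C, D, E}.
The closure contains neither all of S1 = {A, B, C, D, E, G, H} nor all of S2 = {C, D, E, F}, so the common attributes are not a superkey of either fragment. The join is lossy.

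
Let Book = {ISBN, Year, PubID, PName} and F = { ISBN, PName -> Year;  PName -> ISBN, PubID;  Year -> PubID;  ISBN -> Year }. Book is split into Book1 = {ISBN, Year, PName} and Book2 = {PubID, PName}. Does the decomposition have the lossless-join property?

Yes

Common attributes: Book1 ∩ Book2 = {PName}.
Closure of {PName}: PName → ISBN, PubID applies, adding ISBN, PubID; ISBN → Year applies, adding Year. So (PName)⁺ = {ISBN, Year, PubID, PName}.
This closure contains every attribute of Book1, so Book1 ∩ Book2 → Book1. The join is lossless.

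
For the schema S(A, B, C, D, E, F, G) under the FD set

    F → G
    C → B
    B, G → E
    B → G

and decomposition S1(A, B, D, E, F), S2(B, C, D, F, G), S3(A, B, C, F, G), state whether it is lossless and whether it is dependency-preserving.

Lossless test (chase): Rows 1 and 2 agree on F; apply F→G and equate their G entries. Rows 1 and 2 agree on B, G; apply B, G→E and equate their E entries. Rows 1 and 3 agree on B, G; apply B, G→E and equate their E entries. No row becomes fully distinguished — the join is lossy.
Dependency preservation: B, G → E is not contained in any single fragment, but the restricted closure of its left-hand side across the fragments still reaches the right-hand side; the remaining FDs each lie inside some fragment. All dependencies are preserved.

lossy but dependency-preserving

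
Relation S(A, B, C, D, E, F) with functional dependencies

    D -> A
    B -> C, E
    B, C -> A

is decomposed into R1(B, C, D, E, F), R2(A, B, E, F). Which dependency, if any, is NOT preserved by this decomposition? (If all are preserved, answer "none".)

Check D → A: no single fragment contains all of {A, D}, and the restricted closure of {D} across the fragments never reaches {A}.
B → C, E is preserved.
B, C → A is preserved.

D -> A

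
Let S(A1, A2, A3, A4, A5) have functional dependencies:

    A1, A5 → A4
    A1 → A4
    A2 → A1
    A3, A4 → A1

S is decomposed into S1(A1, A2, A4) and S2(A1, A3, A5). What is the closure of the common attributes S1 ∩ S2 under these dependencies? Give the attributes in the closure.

S1 ∩ S2 = {A1}.
A1 → A4 applies, adding A4
Closure: {A1, A4}.

A1, A4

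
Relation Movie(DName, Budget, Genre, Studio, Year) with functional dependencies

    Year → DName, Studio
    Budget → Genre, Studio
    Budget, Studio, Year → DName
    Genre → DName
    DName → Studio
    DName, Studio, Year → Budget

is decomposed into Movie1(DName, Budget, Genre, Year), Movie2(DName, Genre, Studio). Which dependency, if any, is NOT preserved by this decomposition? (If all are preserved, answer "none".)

Year → DName, Studio: restricted closure across fragments reaches DName, Studio.
Budget → Genre, Studio: restricted closure across fragments reaches Genre, Studio.
Budget, Studio, Year → DName: restricted closure across fragments reaches DName.
Genre → DName lies within Movie1.
DName → Studio lies within Movie2.
DName, Studio, Year → Budget: restricted closure across fragments reaches Budget.
Every dependency is enforceable on the fragments, so the decomposition is dependency-preserving.

none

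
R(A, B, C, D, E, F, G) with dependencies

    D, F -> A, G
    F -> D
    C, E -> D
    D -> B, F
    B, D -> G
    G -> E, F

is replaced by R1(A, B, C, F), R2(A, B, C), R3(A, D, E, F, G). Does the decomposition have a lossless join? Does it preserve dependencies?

Lossless test (chase): Rows 1 and 3 agree on F; apply F→D and equate their D entries. Rows 1 and 3 agree on D; apply D→B, F and equate their B, F entries. Rows 1 and 3 agree on B, D; apply B, D→G and equate their G entries. Rows 1 and 3 agree on G; apply G→E, F and equate their E, F entries. Row 1 is now all distinguished symbols — the join is lossless.
Dependency preservation: the restricted closure of {C, E} across the fragments never reaches {D}, so C, E → D cannot be enforced without a join — not preserved.

lossless but not dependency-preserving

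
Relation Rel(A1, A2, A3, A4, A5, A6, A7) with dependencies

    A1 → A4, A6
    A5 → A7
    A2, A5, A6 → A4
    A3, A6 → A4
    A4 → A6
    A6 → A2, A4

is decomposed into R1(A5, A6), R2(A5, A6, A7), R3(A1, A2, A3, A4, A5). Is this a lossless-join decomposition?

Chase test. Columns are A1, A2, A3, A4, A5, A6, A7; row i has aⱼ where attribute j ∈ Ri, else bᵢⱼ.
Initial tableau (one row per fragment):
  row 1: b11 b12 b13 b14 a5 a6 b17
  row 2: b21 b22 b23 b24 a5 a6 a7
  row 3: a1 a2 a3 a4 a5 b36 b37
Rows 1 and 2 agree on A5; apply A5→A7 and equate their A7 entries.
Rows 1 and 3 agree on A5; apply A5→A7 and equate their A7 entries.
Rows 1 and 2 agree on A6; apply A6→A2, A4 and equate their A2, A4 entries.
No row becomes fully distinguished — the join is lossy.

No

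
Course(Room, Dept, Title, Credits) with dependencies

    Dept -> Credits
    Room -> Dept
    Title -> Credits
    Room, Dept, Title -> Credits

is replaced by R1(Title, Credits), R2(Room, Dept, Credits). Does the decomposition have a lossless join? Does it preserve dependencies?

Lossless test: (Credits)⁺ = {Credits}, which is a superkey of neither fragment — lossy.
Dependency preservation: Room, Dept, Title → Credits is not contained in any single fragment, but the restricted closure of its left-hand side across the fragments still reaches the right-hand side; the remaining FDs each lie inside some fragment. All dependencies are preserved.

lossy but dependency-preserving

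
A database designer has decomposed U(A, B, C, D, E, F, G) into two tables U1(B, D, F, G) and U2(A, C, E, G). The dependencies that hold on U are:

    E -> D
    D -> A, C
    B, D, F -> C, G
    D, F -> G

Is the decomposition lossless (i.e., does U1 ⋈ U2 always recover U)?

No

Common attributes: U1 ∩ U2 = {G}.
No dependency enlarges {G}, so (G)⁺ = {G}.
The closure contains neither all of U1 = {B, D, F, G} nor all of U2 = {A, C, E, G}, so the common attributes are not a superkey of either fragment. The join is lossy.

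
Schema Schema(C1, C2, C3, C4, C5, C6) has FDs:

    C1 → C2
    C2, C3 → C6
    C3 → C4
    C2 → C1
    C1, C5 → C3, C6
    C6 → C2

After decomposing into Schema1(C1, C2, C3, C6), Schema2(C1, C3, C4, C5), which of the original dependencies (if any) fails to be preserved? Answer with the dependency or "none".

none

C1 → C2 lies within Schema1.
C2, C3 → C6 lies within Schema1.
C3 → C4 lies within Schema2.
C2 → C1 lies within Schema1.
C1, C5 → C3, C6: restricted closure across fragments reaches C3, C6.
C6 → C2 lies within Schema1.
Every dependency is enforceable on the fragments, so the decomposition is dependency-preserving.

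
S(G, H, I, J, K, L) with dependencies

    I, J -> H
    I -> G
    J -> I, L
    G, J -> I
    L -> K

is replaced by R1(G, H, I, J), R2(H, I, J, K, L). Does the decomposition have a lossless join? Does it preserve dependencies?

Lossless test: (H, I, J)⁺ = {G, H, I, J, K, L}, which contains all of one fragment — lossless.
Dependency preservation: every FD's attributes lie within a single fragment, so each can be enforced locally — preserved.

lossless and dependency-preserving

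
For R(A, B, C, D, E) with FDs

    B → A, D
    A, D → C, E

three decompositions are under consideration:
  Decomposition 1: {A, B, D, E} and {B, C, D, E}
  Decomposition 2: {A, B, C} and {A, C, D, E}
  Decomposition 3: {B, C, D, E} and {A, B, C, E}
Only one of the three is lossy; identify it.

Decomposition 2

Decomposition 1: common = {B, D, E}, closure = {A, B, C, D, E} → lossless.
Decomposition 2: common = {A, C}, closure = {A, C} → lossy.
Decomposition 3: common = {B, C, E}, closure = {A, B, C, D, E} → lossless.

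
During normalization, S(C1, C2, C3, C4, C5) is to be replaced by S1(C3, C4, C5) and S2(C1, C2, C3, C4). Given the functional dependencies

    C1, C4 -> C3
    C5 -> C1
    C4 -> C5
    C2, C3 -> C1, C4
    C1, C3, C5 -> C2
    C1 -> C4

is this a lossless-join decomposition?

Common attributes: S1 ∩ S2 = {C3, C4}.
Closure of {C3, C4}: C4 → C5 applies, adding C5; C5 → C1 applies, adding C1; C1, C3, C5 → C2 applies, adding C2. So (C3, C4)⁺ = {C1, C2, C3, C4, C5}.
This closure contains every attribute of S1, so S1 ∩ S2 → S1. The join is lossless.

Yes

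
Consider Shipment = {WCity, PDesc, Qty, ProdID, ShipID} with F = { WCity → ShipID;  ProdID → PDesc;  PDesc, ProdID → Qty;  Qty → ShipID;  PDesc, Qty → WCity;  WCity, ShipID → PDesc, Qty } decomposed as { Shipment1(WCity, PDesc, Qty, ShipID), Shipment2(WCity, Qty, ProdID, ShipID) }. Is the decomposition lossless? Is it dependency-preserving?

lossless and dependency-preserving

Lossless test: (WCity, Qty, ShipID)⁺ = {WCity, PDesc, Qty, ShipID}, which contains all of one fragment — lossless.
Dependency preservation: ProdID → PDesc; PDesc, ProdID → Qty are not contained in any single fragment, but the restricted closure of each left-hand side across the fragments still reaches the right-hand side; the remaining FDs each lie inside some fragment. All dependencies are preserved.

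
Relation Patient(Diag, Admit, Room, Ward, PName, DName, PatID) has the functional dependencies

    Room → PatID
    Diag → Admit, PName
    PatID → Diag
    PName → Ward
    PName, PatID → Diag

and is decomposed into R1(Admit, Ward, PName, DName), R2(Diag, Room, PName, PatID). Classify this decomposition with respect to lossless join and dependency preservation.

lossy and not dependency-preserving

Lossless test: (PName)⁺ = {Ward, PName}, which is a superkey of neither fragment — lossy.
Dependency preservation: the restricted closure of {Diag} across the fragments never reaches {Admit, PName}, so Diag → Admit, PName cannot be enforced without a join — not preserved.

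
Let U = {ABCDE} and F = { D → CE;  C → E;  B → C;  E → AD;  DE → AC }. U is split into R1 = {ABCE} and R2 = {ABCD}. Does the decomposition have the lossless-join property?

Yes

Common attributes: R1 ∩ R2 = {ABC}.
Closure of {ABC}: C → E applies, adding E; E → AD applies, adding D. So (ABC)⁺ = {ABCDE}.
This closure contains every attribute of R1, so R1 ∩ R2 → R1. The join is lossless.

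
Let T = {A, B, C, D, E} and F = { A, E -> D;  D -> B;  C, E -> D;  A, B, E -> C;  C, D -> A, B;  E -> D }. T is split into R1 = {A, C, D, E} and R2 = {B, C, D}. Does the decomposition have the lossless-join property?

Yes

Common attributes: R1 ∩ R2 = {C, D}.
Closure of {C, D}: D → B applies, adding B; C, D → A, B applies, adding A. So (C, D)⁺ = {A, B, C, D}.
This closure contains every attribute of R2, so R1 ∩ R2 → R2. The join is lossless.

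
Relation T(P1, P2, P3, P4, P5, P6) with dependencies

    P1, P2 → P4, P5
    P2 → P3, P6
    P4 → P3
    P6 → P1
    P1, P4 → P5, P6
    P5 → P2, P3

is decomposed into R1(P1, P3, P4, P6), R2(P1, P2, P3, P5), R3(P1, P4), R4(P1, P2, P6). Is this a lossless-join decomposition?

Chase test. Columns are P1, P2, P3, P4, P5, P6; row i has aⱼ where attribute j ∈ Ri, else bᵢⱼ.
Initial tableau (one row per fragment):
  row 1: a1 b12 a3 a4 b15 a6
  row 2: a1 a2 a3 b24 a5 b26
  row 3: a1 b32 b33 a4 b35 b36
  row 4: a1 a2 b43 b44 b45 a6
Rows 2 and 4 agree on P1, P2; apply P1, P2→P4, P5 and equate their P4, P5 entries.
Rows 2 and 4 agree on P2; apply P2→P3, P6 and equate their P3, P6 entries.
Rows 1 and 3 agree on P4; apply P4→P3 and equate their P3 entries.
Rows 1 and 3 agree on P1, P4; apply P1, P4→P5, P6 and equate their P5, P6 entries.
Rows 1 and 3 agree on P5; apply P5→P2, P3 and equate their P2, P3 entries.
No row becomes fully distinguished — the join is lossy.

No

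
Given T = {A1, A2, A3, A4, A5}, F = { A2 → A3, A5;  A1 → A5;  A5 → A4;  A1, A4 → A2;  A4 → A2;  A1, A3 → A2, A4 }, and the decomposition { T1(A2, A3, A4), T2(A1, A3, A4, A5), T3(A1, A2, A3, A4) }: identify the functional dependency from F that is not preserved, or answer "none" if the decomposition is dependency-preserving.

none

A2 → A3, A5: restricted closure across fragments reaches A3, A5.
A1 → A5 lies within T2.
A5 → A4 lies within T2.
A1, A4 → A2 lies within T3.
A4 → A2 lies within T1.
A1, A3 → A2, A4 lies within T3.
Every dependency is enforceable on the fragments, so the decomposition is dependency-preserving.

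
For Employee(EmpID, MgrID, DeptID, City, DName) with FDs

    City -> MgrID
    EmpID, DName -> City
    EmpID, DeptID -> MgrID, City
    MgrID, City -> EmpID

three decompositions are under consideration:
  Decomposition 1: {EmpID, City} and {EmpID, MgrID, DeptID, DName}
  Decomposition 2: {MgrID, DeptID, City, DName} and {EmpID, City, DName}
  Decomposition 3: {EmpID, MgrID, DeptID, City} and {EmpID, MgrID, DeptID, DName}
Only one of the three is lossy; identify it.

Decomposition 1: common = {EmpID}, closure = {EmpID} → lossy.
Decomposition 2: common = {City, DName}, closure = {EmpID, MgrID, City, DName} → lossless.
Decomposition 3: common = {EmpID, MgrID, DeptID}, closure = {EmpID, MgrID, DeptID, City} → lossless.

Decomposition 1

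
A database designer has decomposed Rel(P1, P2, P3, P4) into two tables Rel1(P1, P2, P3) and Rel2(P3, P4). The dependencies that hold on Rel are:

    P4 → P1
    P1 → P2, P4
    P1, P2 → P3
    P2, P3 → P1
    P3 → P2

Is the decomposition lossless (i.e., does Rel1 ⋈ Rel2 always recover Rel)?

Common attributes: Rel1 ∩ Rel2 = {P3}.
Closure of {P3}: P3 → P2 applies, adding P2; P2, P3 → P1 applies, adding P1; P1 → P2, P4 applies, adding P4. So (P3)⁺ = {P1, P2, P3, P4}.
This closure contains every attribute of Rel1, so Rel1 ∩ Rel2 → Rel1. The join is lossless.

Yes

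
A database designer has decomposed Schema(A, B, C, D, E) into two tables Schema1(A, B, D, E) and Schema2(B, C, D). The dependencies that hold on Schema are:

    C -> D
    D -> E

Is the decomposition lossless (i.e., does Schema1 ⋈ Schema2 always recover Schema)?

No

Common attributes: Schema1 ∩ Schema2 = {B, D}.
Closure of {B, D}: D → E applies, adding E. So (B, D)⁺ = {B, D, E}.
The closure contains neither all of Schema1 = {A, B, D, E} nor all of Schema2 = {B, C, D}, so the common attributes are not a superkey of either fragment. The join is lossy.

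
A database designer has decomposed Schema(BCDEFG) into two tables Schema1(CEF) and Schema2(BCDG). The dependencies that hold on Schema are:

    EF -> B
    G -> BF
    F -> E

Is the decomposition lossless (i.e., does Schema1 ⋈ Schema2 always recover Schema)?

No

Common attributes: Schema1 ∩ Schema2 = {C}.
No dependency enlarges {C}, so (C)⁺ = {C}.
The closure contains neither all of Schema1 = {CEF} nor all of Schema2 = {BCDG}, so the common attributes are not a superkey of either fragment. The join is lossy.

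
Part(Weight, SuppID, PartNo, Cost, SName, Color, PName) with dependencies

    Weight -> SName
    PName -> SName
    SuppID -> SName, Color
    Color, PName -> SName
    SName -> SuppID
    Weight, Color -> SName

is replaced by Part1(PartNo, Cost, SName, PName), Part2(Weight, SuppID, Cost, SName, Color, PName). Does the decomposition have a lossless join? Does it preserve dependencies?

lossy but dependency-preserving

Lossless test: (Cost, SName, PName)⁺ = {SuppID, Cost, SName, Color, PName}, which is a superkey of neither fragment — lossy.
Dependency preservation: every FD's attributes lie within a single fragment, so each can be enforced locally — preserved.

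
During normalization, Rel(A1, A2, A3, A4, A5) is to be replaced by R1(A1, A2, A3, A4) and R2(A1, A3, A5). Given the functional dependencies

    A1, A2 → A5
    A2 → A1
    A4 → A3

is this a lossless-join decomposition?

No

Common attributes: R1 ∩ R2 = {A1, A3}.
No dependency enlarges {A1, A3}, so (A1, A3)⁺ = {A1, A3}.
The closure contains neither all of R1 = {A1, A2, A3, A4} nor all of R2 = {A1, A3, A5}, so the common attributes are not a superkey of either fragment. The join is lossy.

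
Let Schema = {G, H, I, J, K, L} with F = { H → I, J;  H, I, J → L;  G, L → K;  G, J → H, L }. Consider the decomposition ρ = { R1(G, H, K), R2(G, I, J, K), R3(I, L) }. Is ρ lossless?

Chase test. Columns are G, H, I, J, K, L; row i has aⱼ where attribute j ∈ Ri, else bᵢⱼ.
Initial tableau (one row per fragment):
  row 1: a1 a2 b13 b14 a5 b16
  row 2: a1 b22 a3 a4 a5 b26
  row 3: b31 b32 a3 b34 b35 a6
No row becomes fully distinguished — the join is lossy.

No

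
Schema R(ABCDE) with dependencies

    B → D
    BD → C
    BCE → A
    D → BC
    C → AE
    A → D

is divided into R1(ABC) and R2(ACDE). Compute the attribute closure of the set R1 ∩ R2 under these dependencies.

R1 ∩ R2 = {AC}.
C → AE applies, adding E
A → D applies, adding D
D → BC applies, adding B
Closure: {ABCDE}.

ABCDE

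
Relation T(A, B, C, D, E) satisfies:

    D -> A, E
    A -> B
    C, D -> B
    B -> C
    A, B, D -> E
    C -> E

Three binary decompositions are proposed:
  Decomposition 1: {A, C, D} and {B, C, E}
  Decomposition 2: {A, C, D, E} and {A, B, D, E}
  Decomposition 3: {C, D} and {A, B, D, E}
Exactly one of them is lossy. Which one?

Decomposition 1

Decomposition 1: common = {C}, closure = {C, E} → lossy.
Decomposition 2: common = {A, D, E}, closure = {A, B, C, D, E} → lossless.
Decomposition 3: common = {D}, closure = {A, B, C, D, E} → lossless.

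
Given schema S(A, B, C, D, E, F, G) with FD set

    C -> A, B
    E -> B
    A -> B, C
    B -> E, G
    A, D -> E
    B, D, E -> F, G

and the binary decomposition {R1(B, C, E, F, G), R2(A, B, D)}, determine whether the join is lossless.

No

Common attributes: R1 ∩ R2 = {B}.
Closure of {B}: B → E, G applies, adding E, G. So (B)⁺ = {B, E, G}.
The closure contains neither all of R1 = {B, C, E, F, G} nor all of R2 = {A, B, D}, so the common attributes are not a superkey of either fragment. The join is lossy.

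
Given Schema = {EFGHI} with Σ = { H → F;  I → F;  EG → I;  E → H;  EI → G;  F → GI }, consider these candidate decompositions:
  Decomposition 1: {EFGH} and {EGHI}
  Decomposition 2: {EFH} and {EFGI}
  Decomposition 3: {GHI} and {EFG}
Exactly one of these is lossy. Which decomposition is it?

Decomposition 3

Decomposition 1: common = {EGH}, closure = {EFGHI} → lossless.
Decomposition 2: common = {EF}, closure = {EFGHI} → lossless.
Decomposition 3: common = {G}, closure = {G} → lossy.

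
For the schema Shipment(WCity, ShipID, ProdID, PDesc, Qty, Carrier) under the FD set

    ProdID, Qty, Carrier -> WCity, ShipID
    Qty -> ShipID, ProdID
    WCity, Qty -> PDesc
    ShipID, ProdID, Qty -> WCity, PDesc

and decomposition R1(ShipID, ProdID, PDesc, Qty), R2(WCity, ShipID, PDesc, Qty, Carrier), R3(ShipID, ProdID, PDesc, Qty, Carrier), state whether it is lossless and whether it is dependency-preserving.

lossless and dependency-preserving

Lossless test (chase): Rows 1 and 2 agree on Qty; apply Qty→ShipID, ProdID and equate their ShipID, ProdID entries. Rows 1 and 2 agree on ShipID, ProdID, Qty; apply ShipID, ProdID, Qty→WCity, PDesc and equate their WCity, PDesc entries. Rows 1 and 3 agree on ShipID, ProdID, Qty; apply ShipID, ProdID, Qty→WCity, PDesc and equate their WCity, PDesc entries. Row 2 is now all distinguished symbols — the join is lossless.
Dependency preservation: ProdID, Qty, Carrier → WCity, ShipID; ShipID, ProdID, Qty → WCity, PDesc are not contained in any single fragment, but the restricted closure of each left-hand side across the fragments still reaches the right-hand side; the remaining FDs each lie inside some fragment. All dependencies are preserved.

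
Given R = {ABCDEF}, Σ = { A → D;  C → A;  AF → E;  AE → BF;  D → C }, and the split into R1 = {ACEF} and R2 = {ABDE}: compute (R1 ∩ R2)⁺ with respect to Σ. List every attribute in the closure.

R1 ∩ R2 = {AE}.
A → D applies, adding D
AE → BF applies, adding BF
D → C applies, adding C
Closure: {ABCDEF}.

ABCDEF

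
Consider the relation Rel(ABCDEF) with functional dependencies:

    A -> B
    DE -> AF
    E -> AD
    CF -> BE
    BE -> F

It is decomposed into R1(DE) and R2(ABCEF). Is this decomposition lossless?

Common attributes: R1 ∩ R2 = {E}.
Closure of {E}: E → AD applies, adding AD; A → B applies, adding B; DE → AF applies, adding F. So (E)⁺ = {ABDEF}.
This closure contains every attribute of R1, so R1 ∩ R2 → R1. The join is lossless.

Yes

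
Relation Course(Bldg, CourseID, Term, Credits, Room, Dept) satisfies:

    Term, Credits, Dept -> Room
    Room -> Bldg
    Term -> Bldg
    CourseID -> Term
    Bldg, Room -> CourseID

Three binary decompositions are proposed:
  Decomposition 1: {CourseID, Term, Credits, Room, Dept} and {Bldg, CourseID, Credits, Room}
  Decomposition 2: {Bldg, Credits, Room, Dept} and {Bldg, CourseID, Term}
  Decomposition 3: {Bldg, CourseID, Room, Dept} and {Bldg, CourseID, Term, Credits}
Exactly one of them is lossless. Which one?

Decomposition 1

Decomposition 1: common = {CourseID, Credits, Room}, closure = {Bldg, CourseID, Term, Credits, Room} → lossless.
Decomposition 2: common = {Bldg}, closure = {Bldg} → lossy.
Decomposition 3: common = {Bldg, CourseID}, closure = {Bldg, CourseID, Term} → lossy.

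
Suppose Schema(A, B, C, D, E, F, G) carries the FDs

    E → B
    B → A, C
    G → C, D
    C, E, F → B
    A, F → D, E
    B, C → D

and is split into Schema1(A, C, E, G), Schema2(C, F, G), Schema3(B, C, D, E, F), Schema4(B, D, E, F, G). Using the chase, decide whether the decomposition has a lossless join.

Chase test. Columns are A, B, C, D, E, F, G; row i has aⱼ where attribute j ∈ Schemai, else bᵢⱼ.
Initial tableau (one row per fragment):
  row 1: a1 b12 a3 b14 a5 b16 a7
  row 2: b21 b22 a3 b24 b25 a6 a7
  row 3: b31 a2 a3 a4 a5 a6 b37
  row 4: b41 a2 b43 a4 a5 a6 a7
Rows 1 and 3 agree on E; apply E→B and equate their B entries.
Rows 1 and 3 agree on B; apply B→A, C and equate their A, C entries.
Rows 1 and 4 agree on B; apply B→A, C and equate their A, C entries.
Rows 1 and 2 agree on G; apply G→C, D and equate their C, D entries.
Rows 1 and 4 agree on G; apply G→C, D and equate their C, D entries.
Row 4 is now all distinguished symbols — the join is lossless.

Yes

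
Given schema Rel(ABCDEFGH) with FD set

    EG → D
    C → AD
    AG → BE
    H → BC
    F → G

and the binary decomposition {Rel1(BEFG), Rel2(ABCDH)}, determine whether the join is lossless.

Common attributes: Rel1 ∩ Rel2 = {B}.
No dependency enlarges {B}, so (B)⁺ = {B}.
The closure contains neither all of Rel1 = {BEFG} nor all of Rel2 = {ABCDH}, so the common attributes are not a superkey of either fragment. The join is lossy.

No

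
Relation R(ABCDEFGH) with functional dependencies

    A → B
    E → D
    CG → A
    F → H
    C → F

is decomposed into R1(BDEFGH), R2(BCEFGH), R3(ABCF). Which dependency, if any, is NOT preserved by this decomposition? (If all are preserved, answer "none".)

Check CG → A: no single fragment contains all of {ACG}, and the restricted closure of {CG} across the fragments never reaches {A}.
A → B is preserved.
E → D is preserved.
F → H is preserved.
C → F is preserved.

CG → A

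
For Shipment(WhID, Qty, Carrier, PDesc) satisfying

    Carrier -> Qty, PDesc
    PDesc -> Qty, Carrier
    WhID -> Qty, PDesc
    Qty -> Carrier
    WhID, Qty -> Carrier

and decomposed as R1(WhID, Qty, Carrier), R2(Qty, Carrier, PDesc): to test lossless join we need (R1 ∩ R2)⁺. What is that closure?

R1 ∩ R2 = {Qty, Carrier}.
Carrier → Qty, PDesc applies, adding PDesc
Closure: {Qty, Carrier, PDesc}.

Qty, Carrier, PDesc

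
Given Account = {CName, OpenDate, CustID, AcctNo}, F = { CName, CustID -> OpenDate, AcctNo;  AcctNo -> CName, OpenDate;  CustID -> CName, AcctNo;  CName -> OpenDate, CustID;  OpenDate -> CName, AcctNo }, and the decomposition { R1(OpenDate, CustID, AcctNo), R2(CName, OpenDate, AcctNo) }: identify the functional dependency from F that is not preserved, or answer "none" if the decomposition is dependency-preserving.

none

CName, CustID → OpenDate, AcctNo: restricted closure across fragments reaches OpenDate, AcctNo.
AcctNo → CName, OpenDate lies within R2.
CustID → CName, AcctNo: restricted closure across fragments reaches CName, AcctNo.
CName → OpenDate, CustID: restricted closure across fragments reaches OpenDate, CustID.
OpenDate → CName, AcctNo lies within R2.
Every dependency is enforceable on the fragments, so the decomposition is dependency-preserving.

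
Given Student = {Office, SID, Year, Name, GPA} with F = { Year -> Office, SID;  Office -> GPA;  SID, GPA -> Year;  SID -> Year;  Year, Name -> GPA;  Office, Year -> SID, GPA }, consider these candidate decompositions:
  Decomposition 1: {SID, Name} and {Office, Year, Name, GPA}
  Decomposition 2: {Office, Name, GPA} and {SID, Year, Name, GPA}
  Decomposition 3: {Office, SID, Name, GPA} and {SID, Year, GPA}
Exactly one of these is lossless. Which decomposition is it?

Decomposition 3

Decomposition 1: common = {Name}, closure = {Name} → lossy.
Decomposition 2: common = {Name, GPA}, closure = {Name, GPA} → lossy.
Decomposition 3: common = {SID, GPA}, closure = {Office, SID, Year, GPA} → lossless.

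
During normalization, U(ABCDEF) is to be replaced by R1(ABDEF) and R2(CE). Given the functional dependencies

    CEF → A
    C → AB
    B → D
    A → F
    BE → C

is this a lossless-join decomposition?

No

Common attributes: R1 ∩ R2 = {E}.
No dependency enlarges {E}, so (E)⁺ = {E}.
The closure contains neither all of R1 = {ABDEF} nor all of R2 = {CE}, so the common attributes are not a superkey of either fragment. The join is lossy.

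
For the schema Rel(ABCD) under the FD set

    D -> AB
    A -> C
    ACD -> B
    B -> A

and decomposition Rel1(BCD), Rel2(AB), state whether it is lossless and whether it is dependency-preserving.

Lossless test: (B)⁺ = {ABC}, which contains all of one fragment — lossless.
Dependency preservation: the restricted closure of {A} across the fragments never reaches {C}, so A → C cannot be enforced without a join — not preserved.

lossless but not dependency-preserving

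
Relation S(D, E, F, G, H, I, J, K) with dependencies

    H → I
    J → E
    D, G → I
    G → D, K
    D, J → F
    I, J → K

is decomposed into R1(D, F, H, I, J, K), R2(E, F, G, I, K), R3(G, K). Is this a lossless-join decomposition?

Chase test. Columns are D, E, F, G, H, I, J, K; row i has aⱼ where attribute j ∈ Ri, else bᵢⱼ.
Initial tableau (one row per fragment):
  row 1: a1 b12 a3 b14 a5 a6 a7 a8
  row 2: b21 a2 a3 a4 b25 a6 b27 a8
  row 3: b31 b32 b33 a4 b35 b36 b37 a8
Rows 2 and 3 agree on G; apply G→D, K and equate their D, K entries.
Rows 2 and 3 agree on D, G; apply D, G→I and equate their I entries.
No row becomes fully distinguished — the join is lossy.

No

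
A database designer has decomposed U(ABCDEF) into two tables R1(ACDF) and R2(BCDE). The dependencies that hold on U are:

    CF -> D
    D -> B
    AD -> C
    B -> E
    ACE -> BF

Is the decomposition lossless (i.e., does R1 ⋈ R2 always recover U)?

Common attributes: R1 ∩ R2 = {CD}.
Closure of {CD}: D → B applies, adding B; B → E applies, adding E. So (CD)⁺ = {BCDE}.
This closure contains every attribute of R2, so R1 ∩ R2 → R2. The join is lossless.

Yes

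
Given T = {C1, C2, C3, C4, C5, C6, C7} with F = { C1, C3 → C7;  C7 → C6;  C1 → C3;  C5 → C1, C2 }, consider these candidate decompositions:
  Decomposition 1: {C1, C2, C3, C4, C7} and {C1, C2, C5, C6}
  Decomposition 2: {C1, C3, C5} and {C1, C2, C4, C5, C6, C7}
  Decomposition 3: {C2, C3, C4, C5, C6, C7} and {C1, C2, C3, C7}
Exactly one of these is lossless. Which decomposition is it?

Decomposition 2

Decomposition 1: common = {C1, C2}, closure = {C1, C2, C3, C6, C7} → lossy.
Decomposition 2: common = {C1, C5}, closure = {C1, C2, C3, C5, C6, C7} → lossless.
Decomposition 3: common = {C2, C3, C7}, closure = {C2, C3, C6, C7} → lossy.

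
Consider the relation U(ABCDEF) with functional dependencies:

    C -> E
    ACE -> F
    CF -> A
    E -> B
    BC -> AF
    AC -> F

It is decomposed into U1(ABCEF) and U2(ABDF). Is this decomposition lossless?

No

Common attributes: U1 ∩ U2 = {ABF}.
No dependency enlarges {ABF}, so (ABF)⁺ = {ABF}.
The closure contains neither all of U1 = {ABCEF} nor all of U2 = {ABDF}, so the common attributes are not a superkey of either fragment. The join is lossy.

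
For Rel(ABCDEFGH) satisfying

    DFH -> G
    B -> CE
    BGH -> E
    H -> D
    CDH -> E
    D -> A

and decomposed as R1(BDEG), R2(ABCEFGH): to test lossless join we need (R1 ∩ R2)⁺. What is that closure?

R1 ∩ R2 = {BEG}.
B → CE applies, adding C
Closure: {BCEG}.

BCEG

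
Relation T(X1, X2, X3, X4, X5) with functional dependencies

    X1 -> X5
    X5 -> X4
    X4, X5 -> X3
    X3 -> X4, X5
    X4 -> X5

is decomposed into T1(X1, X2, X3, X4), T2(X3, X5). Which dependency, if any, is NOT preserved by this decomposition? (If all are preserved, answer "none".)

X1 → X5: restricted closure across fragments reaches X5.
X5 → X4: restricted closure across fragments reaches X4.
X4, X5 → X3: restricted closure across fragments reaches X3.
X3 → X4, X5: restricted closure across fragments reaches X4, X5.
X4 → X5: restricted closure across fragments reaches X5.
Every dependency is enforceable on the fragments, so the decomposition is dependency-preserving.

none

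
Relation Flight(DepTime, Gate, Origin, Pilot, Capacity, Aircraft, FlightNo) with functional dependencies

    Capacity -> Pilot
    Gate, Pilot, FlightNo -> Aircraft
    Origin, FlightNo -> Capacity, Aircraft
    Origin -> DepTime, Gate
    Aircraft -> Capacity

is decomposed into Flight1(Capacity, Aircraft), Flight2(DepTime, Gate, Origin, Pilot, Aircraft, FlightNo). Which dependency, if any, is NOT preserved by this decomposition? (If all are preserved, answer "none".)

Capacity -> Pilot

Check Capacity → Pilot: no single fragment contains all of {Pilot, Capacity}, and the restricted closure of {Capacity} across the fragments never reaches {Pilot}.
Gate, Pilot, FlightNo → Aircraft is preserved.
Origin, FlightNo → Capacity, Aircraft is preserved.
Origin → DepTime, Gate is preserved.
Aircraft → Capacity is preserved.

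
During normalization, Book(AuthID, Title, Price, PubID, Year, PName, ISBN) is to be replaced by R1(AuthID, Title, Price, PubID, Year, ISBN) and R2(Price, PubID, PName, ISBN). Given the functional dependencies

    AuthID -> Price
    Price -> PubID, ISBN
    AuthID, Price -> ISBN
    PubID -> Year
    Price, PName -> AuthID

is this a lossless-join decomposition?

No

Common attributes: R1 ∩ R2 = {Price, PubID, ISBN}.
Closure of {Price, PubID, ISBN}: PubID → Year applies, adding Year. So (Price, PubID, ISBN)⁺ = {Price, PubID, Year, ISBN}.
The closure contains neither all of R1 = {AuthID, Title, Price, PubID, Year, ISBN} nor all of R2 = {Price, PubID, PName, ISBN}, so the common attributes are not a superkey of either fragment. The join is lossy.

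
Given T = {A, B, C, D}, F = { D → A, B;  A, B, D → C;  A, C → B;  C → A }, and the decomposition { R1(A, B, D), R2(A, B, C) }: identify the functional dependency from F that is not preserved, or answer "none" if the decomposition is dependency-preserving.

A, B, D → C

Check A, B, D → C: no single fragment contains all of {A, B, C, D}, and the restricted closure of {A, B, D} across the fragments never reaches {C}.
D → A, B is preserved.
A, C → B is preserved.
C → A is preserved.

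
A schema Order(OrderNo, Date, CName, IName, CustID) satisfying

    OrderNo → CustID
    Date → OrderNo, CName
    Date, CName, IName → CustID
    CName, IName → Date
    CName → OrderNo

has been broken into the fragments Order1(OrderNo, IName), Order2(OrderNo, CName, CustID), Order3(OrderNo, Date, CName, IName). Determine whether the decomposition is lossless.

Chase test. Columns are OrderNo, Date, CName, IName, CustID; row i has aⱼ where attribute j ∈ Orderi, else bᵢⱼ.
Initial tableau (one row per fragment):
  row 1: a1 b12 b13 a4 b15
  row 2: a1 b22 a3 b24 a5
  row 3: a1 a2 a3 a4 b35
Rows 1 and 2 agree on OrderNo; apply OrderNo→CustID and equate their CustID entries.
Rows 1 and 3 agree on OrderNo; apply OrderNo→CustID and equate their CustID entries.
Row 3 is now all distinguished symbols — the join is lossless.

Yes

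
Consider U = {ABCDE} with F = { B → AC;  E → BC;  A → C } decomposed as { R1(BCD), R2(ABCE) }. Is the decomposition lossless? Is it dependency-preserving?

Lossless test: (BC)⁺ = {ABC}, which is a superkey of neither fragment — lossy.
Dependency preservation: every FD's attributes lie within a single fragment, so each can be enforced locally — preserved.

lossy but dependency-preserving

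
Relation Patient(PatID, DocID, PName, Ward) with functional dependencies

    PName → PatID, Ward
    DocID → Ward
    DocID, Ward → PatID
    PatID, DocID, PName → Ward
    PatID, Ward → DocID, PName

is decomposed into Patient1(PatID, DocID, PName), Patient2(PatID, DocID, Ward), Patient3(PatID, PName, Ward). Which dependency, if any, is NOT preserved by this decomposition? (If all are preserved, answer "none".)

none

PName → PatID, Ward lies within Patient3.
DocID → Ward lies within Patient2.
DocID, Ward → PatID lies within Patient2.
PatID, DocID, PName → Ward: restricted closure across fragments reaches Ward.
PatID, Ward → DocID, PName: restricted closure across fragments reaches DocID, PName.
Every dependency is enforceable on the fragments, so the decomposition is dependency-preserving.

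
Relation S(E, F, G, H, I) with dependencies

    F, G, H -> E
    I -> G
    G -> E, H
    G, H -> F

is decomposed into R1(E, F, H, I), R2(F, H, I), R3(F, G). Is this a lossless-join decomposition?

No

Chase test. Columns are E, F, G, H, I; row i has aⱼ where attribute j ∈ Ri, else bᵢⱼ.
Initial tableau (one row per fragment):
  row 1: a1 a2 b13 a4 a5
  row 2: b21 a2 b23 a4 a5
  row 3: b31 a2 a3 b34 b35
Rows 1 and 2 agree on I; apply I→G and equate their G entries.
Rows 1 and 2 agree on G; apply G→E, H and equate their E, H entries.
No row becomes fully distinguished — the join is lossy.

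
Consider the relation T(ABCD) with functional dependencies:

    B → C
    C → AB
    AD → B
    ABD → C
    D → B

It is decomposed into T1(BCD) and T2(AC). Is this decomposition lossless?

Common attributes: T1 ∩ T2 = {C}.
Closure of {C}: C → AB applies, adding AB. So (C)⁺ = {ABC}.
This closure contains every attribute of T2, so T1 ∩ T2 → T2. The join is lossless.

Yes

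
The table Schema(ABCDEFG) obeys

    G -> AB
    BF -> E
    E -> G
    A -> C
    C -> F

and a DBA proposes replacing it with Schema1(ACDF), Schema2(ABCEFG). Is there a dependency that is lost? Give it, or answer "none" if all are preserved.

G → AB lies within Schema2.
BF → E lies within Schema2.
E → G lies within Schema2.
A → C lies within Schema1.
C → F lies within Schema1.
Every dependency is enforceable on the fragments, so the decomposition is dependency-preserving.

none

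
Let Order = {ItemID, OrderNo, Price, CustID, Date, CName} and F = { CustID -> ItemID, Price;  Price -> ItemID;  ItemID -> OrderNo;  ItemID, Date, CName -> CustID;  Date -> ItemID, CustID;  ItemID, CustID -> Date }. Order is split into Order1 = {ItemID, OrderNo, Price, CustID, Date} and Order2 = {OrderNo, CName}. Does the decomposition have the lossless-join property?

Common attributes: Order1 ∩ Order2 = {OrderNo}.
No dependency enlarges {OrderNo}, so (OrderNo)⁺ = {OrderNo}.
The closure contains neither all of Order1 = {ItemID, OrderNo, Price, CustID, Date} nor all of Order2 = {OrderNo, CName}, so the common attributes are not a superkey of either fragment. The join is lossy.

No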